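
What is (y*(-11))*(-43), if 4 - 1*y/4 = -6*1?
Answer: 18920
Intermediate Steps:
y = 40 (y = 16 - (-24) = 16 - 4*(-6) = 16 + 24 = 40)
(y*(-11))*(-43) = (40*(-11))*(-43) = -440*(-43) = 18920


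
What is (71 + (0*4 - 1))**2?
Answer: 4900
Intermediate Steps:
(71 + (0*4 - 1))**2 = (71 + (0 - 1))**2 = (71 - 1)**2 = 70**2 = 4900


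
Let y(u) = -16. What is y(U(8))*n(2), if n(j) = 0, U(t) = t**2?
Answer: 0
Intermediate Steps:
y(U(8))*n(2) = -16*0 = 0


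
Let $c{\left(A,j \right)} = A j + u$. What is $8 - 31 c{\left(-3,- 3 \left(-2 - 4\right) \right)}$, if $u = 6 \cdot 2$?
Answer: $1310$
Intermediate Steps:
$u = 12$
$c{\left(A,j \right)} = 12 + A j$ ($c{\left(A,j \right)} = A j + 12 = 12 + A j$)
$8 - 31 c{\left(-3,- 3 \left(-2 - 4\right) \right)} = 8 - 31 \left(12 - 3 \left(- 3 \left(-2 - 4\right)\right)\right) = 8 - 31 \left(12 - 3 \left(\left(-3\right) \left(-6\right)\right)\right) = 8 - 31 \left(12 - 54\right) = 8 - -1302 = 8 + 1302 = 1310$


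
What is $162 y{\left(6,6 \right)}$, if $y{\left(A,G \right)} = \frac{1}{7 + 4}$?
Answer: $\frac{162}{11} \approx 14.727$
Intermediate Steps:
$y{\left(A,G \right)} = \frac{1}{11}$
$162 y{\left(6,6 \right)} = 162 \cdot \frac{1}{11} = \frac{162}{11}$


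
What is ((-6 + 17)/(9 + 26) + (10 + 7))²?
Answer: 367236/1225 ≈ 299.78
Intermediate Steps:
((-6 + 17)/(9 + 26) + (10 + 7))² = (11/35 + 17)² = (606/35)² = 367236/1225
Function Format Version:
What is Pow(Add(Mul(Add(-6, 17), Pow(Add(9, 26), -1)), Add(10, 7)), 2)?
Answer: Rational(367236, 1225) ≈ 299.78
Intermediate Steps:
Pow(Add(Mul(Add(-6, 17), Pow(Add(9, 26), -1)), Add(10, 7)), 2) = Pow(Add(Mul(11, Pow(35, -1)), 17), 2) = Pow(Add(Mul(11, Rational(1, 35)), 17), 2) = Pow(Add(Rational(11, 35), 17), 2) = Pow(Rational(606, 35), 2) = Rational(367236, 1225)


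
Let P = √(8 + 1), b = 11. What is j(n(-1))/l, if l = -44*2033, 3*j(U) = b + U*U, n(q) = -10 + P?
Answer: -5/22363 ≈ -0.00022358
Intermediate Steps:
P = 3 (P = √9 = 3)
n(q) = -7 (n(q) = -10 + 3 = -7)
j(U) = 11/3 + U²/3 (j(U) = (11 + U*U)/3 = (11 + U²)/3 = 11/3 + U²/3)
l = -89452
j(n(-1))/l = (11/3 + (⅓)*(-7)²)/(-89452) = (11/3 + (⅓)*49)*(-1/89452) = (11/3 + 49/3)*(-1/89452) = 20*(-1/89452) = -5/22363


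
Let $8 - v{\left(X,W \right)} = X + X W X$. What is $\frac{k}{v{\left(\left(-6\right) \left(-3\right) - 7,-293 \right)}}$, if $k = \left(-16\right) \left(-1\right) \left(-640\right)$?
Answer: $- \frac{1024}{3545} \approx -0.28886$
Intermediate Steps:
$k = -10240$ ($k = 16 \left(-640\right) = -10240$)
$v{\left(X,W \right)} = 8 - X - W X^{2}$ ($v{\left(X,W \right)} = 8 - \left(X + X W X\right) = 8 - \left(X + W X X\right) = 8 - \left(X + W X^{2}\right) = 8 - X - W X^{2}$)
$\frac{k}{v{\left(\left(-6\right) \left(-3\right) - 7,-293 \right)}} = - \frac{10240}{8 - \left(\left(-6\right) \left(-3\right) - 7\right) - - 293 \left(\left(-6\right) \left(-3\right) - 7\right)^{2}} = - \frac{10240}{8 - \left(18 - 7\right) - - 293 \left(18 - 7\right)^{2}} = - \frac{10240}{8 - 11 - - 293 \cdot 11^{2}} = - \frac{10240}{8 - 11 - \left(-293\right) 121} = - \frac{10240}{8 - 11 + 35453} = - \frac{10240}{35450} = \left(-10240\right) \frac{1}{35450} = - \frac{1024}{3545}$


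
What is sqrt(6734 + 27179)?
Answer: sqrt(33913) ≈ 184.15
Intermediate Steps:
sqrt(6734 + 27179) = sqrt(33913)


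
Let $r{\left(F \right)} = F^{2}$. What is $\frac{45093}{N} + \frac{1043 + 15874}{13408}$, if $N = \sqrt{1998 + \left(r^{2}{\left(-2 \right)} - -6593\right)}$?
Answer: $\frac{16917}{13408} + \frac{15031 \sqrt{8607}}{2869} \approx 487.31$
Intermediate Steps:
$N = \sqrt{8607}$ ($N = \sqrt{1998 + \left(\left(\left(-2\right)^{2}\right)^{2} - -6593\right)} = \sqrt{1998 + \left(4^{2} + 6593\right)} = \sqrt{1998 + \left(16 + 6593\right)} = \sqrt{1998 + 6609} = \sqrt{8607} \approx 92.774$)
$\frac{45093}{N} + \frac{1043 + 15874}{13408} = \frac{45093}{\sqrt{8607}} + \frac{1043 + 15874}{13408} = 45093 \frac{\sqrt{8607}}{8607} + 16917 \cdot \frac{1}{13408} = \frac{15031 \sqrt{8607}}{2869} + \frac{16917}{13408} = \frac{16917}{13408} + \frac{15031 \sqrt{8607}}{2869}$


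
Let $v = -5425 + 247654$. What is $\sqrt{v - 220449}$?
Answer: $66 \sqrt{5} \approx 147.58$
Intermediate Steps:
$v = 242229$
$\sqrt{v - 220449} = \sqrt{242229 - 220449} = \sqrt{21780} = 66 \sqrt{5}$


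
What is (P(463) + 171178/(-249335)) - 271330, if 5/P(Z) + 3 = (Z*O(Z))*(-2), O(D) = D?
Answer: -29005287628246123/106900137235 ≈ -2.7133e+5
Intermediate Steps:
P(Z) = 5/(-3 - 2*Z**2) (P(Z) = 5/(-3 + (Z*Z)*(-2)) = 5/(-3 + Z**2*(-2)) = 5/(-3 - 2*Z**2))
(P(463) + 171178/(-249335)) - 271330 = (-5/(3 + 2*463**2) + 171178/(-249335)) - 271330 = (-5/(3 + 2*214369) + 171178*(-1/249335)) - 271330 = (-5/(3 + 428738) - 171178/249335) - 271330 = (-5/428741 - 171178/249335) - 271330 = -73392273573/106900137235 - 271330 = -29005287628246123/106900137235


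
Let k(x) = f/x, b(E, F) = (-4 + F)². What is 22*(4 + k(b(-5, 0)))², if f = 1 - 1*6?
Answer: 38291/128 ≈ 299.15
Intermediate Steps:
f = -5 (f = 1 - 6 = -5)
k(x) = -5/x
22*(4 + k(b(-5, 0)))² = 22*(4 - 5/(-4 + 0)²)² = 22*(4 - 5/((-4)²))² = 22*(4 - 5/16)² = 22*(59/16)² = 22*(3481/256) = 38291/128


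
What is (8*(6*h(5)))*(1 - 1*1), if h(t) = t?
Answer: 0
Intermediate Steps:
(8*(6*h(5)))*(1 - 1*1) = (8*(6*5))*(1 - 1*1) = (8*30)*(1 - 1) = 240*0 = 0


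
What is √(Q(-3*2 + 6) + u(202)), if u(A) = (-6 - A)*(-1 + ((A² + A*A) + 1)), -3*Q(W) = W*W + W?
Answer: 808*I*√26 ≈ 4120.0*I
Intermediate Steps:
Q(W) = -W/3 - W²/3 (Q(W) = -(W*W + W)/3 = -(W² + W)/3 = -(W + W²)/3 = -W/3 - W²/3)
u(A) = 2*A²*(-6 - A) (u(A) = (-6 - A)*(-1 + ((A² + A²) + 1)) = (-6 - A)*(-1 + (2*A² + 1)) = (-6 - A)*(-1 + (1 + 2*A²)) = (-6 - A)*(2*A²) = 2*A²*(-6 - A))
√(Q(-3*2 + 6) + u(202)) = √(-(-3*2 + 6)*(1 + (-3*2 + 6))/3 + 2*202²*(-6 - 1*202)) = √(-(-6 + 6)*(1 + (-6 + 6))/3 + 2*40804*(-6 - 202)) = √(-⅓*0*(1 + 0) + 2*40804*(-208)) = √(-⅓*0*1 - 16974464) = √(0 - 16974464) = √(-16974464) = 808*I*√26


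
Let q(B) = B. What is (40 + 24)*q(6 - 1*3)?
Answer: 192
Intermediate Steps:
(40 + 24)*q(6 - 1*3) = (40 + 24)*(6 - 1*3) = 64*(6 - 3) = 64*3 = 192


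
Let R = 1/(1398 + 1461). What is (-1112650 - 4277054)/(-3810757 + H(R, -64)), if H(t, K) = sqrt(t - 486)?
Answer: 14680144642777038/10379505805949141 + 1347426*I*sqrt(3972503307)/10379505805949141 ≈ 1.4143 + 8.182e-6*I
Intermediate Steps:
R = 1/2859 ≈ 0.00034977
H(t, K) = sqrt(-486 + t)
(-1112650 - 4277054)/(-3810757 + H(R, -64)) = (-1112650 - 4277054)/(-3810757 + sqrt(-486 + 1/2859)) = -5389704/(-3810757 + sqrt(-1389473/2859)) = -5389704/(-3810757 + I*sqrt(3972503307)/2859)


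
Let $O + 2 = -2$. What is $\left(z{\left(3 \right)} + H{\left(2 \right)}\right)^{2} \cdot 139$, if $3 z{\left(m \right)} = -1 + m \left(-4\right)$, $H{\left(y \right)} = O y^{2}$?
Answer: $\frac{517219}{9} \approx 57469.0$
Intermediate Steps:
$O = -4$ ($O = -2 - 2 = -4$)
$H{\left(y \right)} = - 4 y^{2}$
$z{\left(m \right)} = - \frac{1}{3} - \frac{4 m}{3}$ ($z{\left(m \right)} = \frac{-1 + m \left(-4\right)}{3} = \frac{-1 - 4 m}{3} = - \frac{1}{3} - \frac{4 m}{3}$)
$\left(z{\left(3 \right)} + H{\left(2 \right)}\right)^{2} \cdot 139 = \left(\left(- \frac{1}{3} - 4\right) - 4 \cdot 2^{2}\right)^{2} \cdot 139 = \left(\left(- \frac{1}{3} - 4\right) - 16\right)^{2} \cdot 139 = \left(- \frac{13}{3} - 16\right)^{2} \cdot 139 = \left(- \frac{61}{3}\right)^{2} \cdot 139 = \frac{3721}{9} \cdot 139 = \frac{517219}{9}$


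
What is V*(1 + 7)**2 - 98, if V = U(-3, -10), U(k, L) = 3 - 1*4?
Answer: -162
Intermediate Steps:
U(k, L) = -1 (U(k, L) = 3 - 4 = -1)
V = -1
V*(1 + 7)**2 - 98 = -(1 + 7)**2 - 98 = -1*8**2 - 98 = -1*64 - 98 = -64 - 98 = -162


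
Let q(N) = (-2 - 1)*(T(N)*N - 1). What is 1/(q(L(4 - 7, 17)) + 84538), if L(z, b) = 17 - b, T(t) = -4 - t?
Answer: 1/84541 ≈ 1.1829e-5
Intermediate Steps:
q(N) = 3 - 3*N*(-4 - N) (q(N) = (-2 - 1)*((-4 - N)*N - 1) = -3*(N*(-4 - N) - 1) = -3*(-1 + N*(-4 - N)) = 3 - 3*N*(-4 - N))
1/(q(L(4 - 7, 17)) + 84538) = 1/((3 + 3*(17 - 1*17)*(4 + (17 - 1*17))) + 84538) = 1/((3 + 3*(17 - 17)*(4 + (17 - 17))) + 84538) = 1/((3 + 3*0*(4 + 0)) + 84538) = 1/((3 + 3*0*4) + 84538) = 1/((3 + 0) + 84538) = 1/(3 + 84538) = 1/84541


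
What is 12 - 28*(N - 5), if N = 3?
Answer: 68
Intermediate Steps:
12 - 28*(N - 5) = 12 - 28*(3 - 5) = 12 - 28*(-2) = 12 + 56 = 68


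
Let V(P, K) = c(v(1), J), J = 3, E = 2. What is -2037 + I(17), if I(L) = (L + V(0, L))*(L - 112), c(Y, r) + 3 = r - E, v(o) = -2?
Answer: -3462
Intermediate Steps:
c(Y, r) = -5 + r (c(Y, r) = -3 + (r - 1*2) = -3 + (r - 2) = -3 + (-2 + r) = -5 + r)
V(P, K) = -2 (V(P, K) = -5 + 3 = -2)
I(L) = (-112 + L)*(-2 + L) (I(L) = (L - 2)*(L - 112) = (-2 + L)*(-112 + L) = (-112 + L)*(-2 + L))
-2037 + I(17) = -2037 + (224 + 17² - 114*17) = -2037 + (224 + 289 - 1938) = -2037 - 1425 = -3462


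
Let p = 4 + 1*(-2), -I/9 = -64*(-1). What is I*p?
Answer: -1152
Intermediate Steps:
I = -576 (I = -(-576)*(-1) = -9*64 = -576)
p = 2 (p = 4 - 2 = 2)
I*p = -576*2 = -1152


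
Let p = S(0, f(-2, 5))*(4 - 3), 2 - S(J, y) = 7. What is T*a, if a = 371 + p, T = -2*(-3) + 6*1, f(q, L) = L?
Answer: 4392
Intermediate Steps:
S(J, y) = -5 (S(J, y) = 2 - 1*7 = 2 - 7 = -5)
p = -5 (p = -5*(4 - 3) = -5*1 = -5)
T = 12 (T = 6 + 6 = 12)
a = 366 (a = 371 - 5 = 366)
T*a = 12*366 = 4392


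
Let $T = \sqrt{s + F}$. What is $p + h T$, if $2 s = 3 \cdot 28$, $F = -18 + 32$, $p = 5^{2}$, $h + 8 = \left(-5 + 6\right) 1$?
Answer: $25 - 14 \sqrt{14} \approx -27.383$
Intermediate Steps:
$h = -7$ ($h = -8 + \left(-5 + 6\right) 1 = -8 + 1 \cdot 1 = -8 + 1 = -7$)
$p = 25$
$F = 14$
$s = 42$ ($s = \frac{3 \cdot 28}{2} = \frac{1}{2} \cdot 84 = 42$)
$T = 2 \sqrt{14}$ ($T = \sqrt{42 + 14} = \sqrt{56} = 2 \sqrt{14} \approx 7.4833$)
$p + h T = 25 - 7 \cdot 2 \sqrt{14} = 25 - 14 \sqrt{14}$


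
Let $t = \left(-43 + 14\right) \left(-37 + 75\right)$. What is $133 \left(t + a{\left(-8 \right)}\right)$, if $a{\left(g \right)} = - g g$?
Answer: $-155078$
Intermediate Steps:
$a{\left(g \right)} = - g^{2}$
$t = -1102$ ($t = \left(-29\right) 38 = -1102$)
$133 \left(t + a{\left(-8 \right)}\right) = 133 \left(-1102 - \left(-8\right)^{2}\right) = 133 \left(-1102 - 64\right) = 133 \left(-1166\right) = -155078$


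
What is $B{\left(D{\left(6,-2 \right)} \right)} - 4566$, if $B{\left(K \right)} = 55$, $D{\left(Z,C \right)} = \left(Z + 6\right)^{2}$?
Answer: $-4511$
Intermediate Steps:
$D{\left(Z,C \right)} = \left(6 + Z\right)^{2}$
$B{\left(D{\left(6,-2 \right)} \right)} - 4566 = 55 - 4566 = -4511$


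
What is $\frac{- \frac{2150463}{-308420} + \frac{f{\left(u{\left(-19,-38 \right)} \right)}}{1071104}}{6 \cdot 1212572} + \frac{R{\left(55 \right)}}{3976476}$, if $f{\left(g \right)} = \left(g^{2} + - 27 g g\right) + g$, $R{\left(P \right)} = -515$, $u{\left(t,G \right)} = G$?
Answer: $- \frac{609453111121529343}{4740681710634200719360} \approx -0.00012856$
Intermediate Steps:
$f{\left(g \right)} = g - 26 g^{2}$ ($f{\left(g \right)} = \left(g^{2} - 27 g^{2}\right) + g = - 26 g^{2} + g = g - 26 g^{2}$)
$\frac{- \frac{2150463}{-308420} + \frac{f{\left(u{\left(-19,-38 \right)} \right)}}{1071104}}{6 \cdot 1212572} + \frac{R{\left(55 \right)}}{3976476} = \frac{- \frac{2150463}{-308420} + \frac{\left(-38\right) \left(1 - -988\right)}{1071104}}{6 \cdot 1212572} - \frac{515}{3976476} = \frac{\left(-2150463\right) \left(- \frac{1}{308420}\right) + - 38 \left(1 + 988\right) \frac{1}{1071104}}{7275432} - \frac{515}{3976476} = \left(\frac{307209}{44060} + \left(-38\right) 989 \cdot \frac{1}{1071104}\right) \frac{1}{7275432} - \frac{515}{3976476} = \left(\frac{307209}{44060} - \frac{18791}{535552}\right) \frac{1}{7275432} - \frac{515}{3976476} = \frac{40924615727}{5899105280} \cdot \frac{1}{7275432} - \frac{515}{3976476} = \frac{40924615727}{42918539325480960} - \frac{515}{3976476} = - \frac{609453111121529343}{4740681710634200719360}$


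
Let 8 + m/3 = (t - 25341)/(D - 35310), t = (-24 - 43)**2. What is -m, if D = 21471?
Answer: 89860/4613 ≈ 19.480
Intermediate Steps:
t = 4489 (t = (-67)**2 = 4489)
m = -89860/4613 (m = -24 + 3*((4489 - 25341)/(21471 - 35310)) = -24 + 3*(-20852/(-13839)) = -24 + 3*(-20852*(-1/13839)) = -24 + 3*(20852/13839) = -24 + 20852/4613 = -89860/4613 ≈ -19.480)
-m = -1*(-89860/4613) = 89860/4613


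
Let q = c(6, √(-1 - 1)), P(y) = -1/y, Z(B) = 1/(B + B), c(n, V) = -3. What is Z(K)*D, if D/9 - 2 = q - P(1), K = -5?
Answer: 0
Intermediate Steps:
Z(B) = 1/(2*B)
q = -3
D = 0 (D = 18 + 9*(-3 - (-1)/1) = 18 + 9*(-3 - (-1)) = 18 + 9*(-3 - 1*(-1)) = 18 + 9*(-3 + 1) = 18 + 9*(-2) = 18 - 18 = 0)
Z(K)*D = ((½)/(-5))*0 = ((½)*(-⅕))*0 = -⅒*0 = 0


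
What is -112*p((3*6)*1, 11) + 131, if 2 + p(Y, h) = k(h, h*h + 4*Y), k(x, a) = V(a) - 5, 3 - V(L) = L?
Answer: 22195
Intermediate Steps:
V(L) = 3 - L
k(x, a) = -2 - a (k(x, a) = (3 - a) - 5 = -2 - a)
p(Y, h) = -4 - h**2 - 4*Y (p(Y, h) = -2 + (-2 - (h*h + 4*Y)) = -2 + (-2 - (h**2 + 4*Y)) = -2 + (-2 + (-h**2 - 4*Y)) = -2 + (-2 - h**2 - 4*Y) = -4 - h**2 - 4*Y)
-112*p((3*6)*1, 11) + 131 = -112*(-4 - 1*11**2 - 4*3*6) + 131 = -112*(-4 - 1*121 - 72) + 131 = -112*(-4 - 121 - 4*18) + 131 = -112*(-4 - 121 - 72) + 131 = -112*(-197) + 131 = 22064 + 131 = 22195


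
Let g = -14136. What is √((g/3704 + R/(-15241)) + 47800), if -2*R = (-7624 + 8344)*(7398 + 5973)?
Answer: √2395755195301495639/7056583 ≈ 219.34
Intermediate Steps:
R = -4813560 (R = -(-7624 + 8344)*(7398 + 5973)/2 = -360*13371 = -½*9627120 = -4813560)
√((g/3704 + R/(-15241)) + 47800) = √((-14136/3704 - 4813560/(-15241)) + 47800) = √((-14136*1/3704 - 4813560*(-1/15241)) + 47800) = √((-1767/463 + 4813560/15241) + 47800) = √(2201747433/7056583 + 47800) = √(339506414833/7056583) = √2395755195301495639/7056583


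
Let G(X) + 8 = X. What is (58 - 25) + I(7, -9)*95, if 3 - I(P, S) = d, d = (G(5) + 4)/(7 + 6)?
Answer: 4039/13 ≈ 310.69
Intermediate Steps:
G(X) = -8 + X
d = 1/13 (d = ((-8 + 5) + 4)/(7 + 6) = (-3 + 4)/13 = 1*(1/13) = 1/13 ≈ 0.076923)
I(P, S) = 38/13 (I(P, S) = 3 - 1*1/13 = 3 - 1/13 = 38/13)
(58 - 25) + I(7, -9)*95 = (58 - 25) + (38/13)*95 = 33 + 3610/13 = 4039/13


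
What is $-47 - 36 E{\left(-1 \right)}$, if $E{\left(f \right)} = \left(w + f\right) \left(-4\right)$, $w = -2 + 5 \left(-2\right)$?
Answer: $-1919$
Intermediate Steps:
$w = -12$ ($w = -2 - 10 = -12$)
$E{\left(f \right)} = 48 - 4 f$ ($E{\left(f \right)} = \left(-12 + f\right) \left(-4\right) = 48 - 4 f$)
$-47 - 36 E{\left(-1 \right)} = -47 - 36 \left(48 - -4\right) = -47 - 36 \left(48 + 4\right) = -47 - 1872 = -1919$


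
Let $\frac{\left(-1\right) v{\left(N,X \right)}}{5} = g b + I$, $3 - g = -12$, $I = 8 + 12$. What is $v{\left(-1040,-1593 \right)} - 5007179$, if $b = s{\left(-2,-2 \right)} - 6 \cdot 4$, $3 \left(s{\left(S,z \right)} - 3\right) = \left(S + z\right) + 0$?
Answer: $-5005604$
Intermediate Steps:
$I = 20$
$g = 15$ ($g = 3 - -12 = 3 + 12 = 15$)
$s{\left(S,z \right)} = 3 + \frac{S}{3} + \frac{z}{3}$ ($s{\left(S,z \right)} = 3 + \frac{\left(S + z\right) + 0}{3} = 3 + \frac{S + z}{3} = 3 + \left(\frac{S}{3} + \frac{z}{3}\right) = 3 + \frac{S}{3} + \frac{z}{3}$)
$b = - \frac{67}{3}$ ($b = \left(3 + \frac{1}{3} \left(-2\right) + \frac{1}{3} \left(-2\right)\right) - 6 \cdot 4 = \left(3 - \frac{2}{3} - \frac{2}{3}\right) - 24 = \frac{5}{3} - 24 = - \frac{67}{3} \approx -22.333$)
$v{\left(N,X \right)} = 1575$ ($v{\left(N,X \right)} = - 5 \left(15 \left(- \frac{67}{3}\right) + 20\right) = - 5 \left(-335 + 20\right) = \left(-5\right) \left(-315\right) = 1575$)
$v{\left(-1040,-1593 \right)} - 5007179 = 1575 - 5007179 = -5005604$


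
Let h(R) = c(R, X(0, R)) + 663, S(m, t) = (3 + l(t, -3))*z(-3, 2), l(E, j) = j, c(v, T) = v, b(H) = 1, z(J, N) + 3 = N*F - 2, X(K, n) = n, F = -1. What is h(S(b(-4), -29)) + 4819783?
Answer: 4820446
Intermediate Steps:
z(J, N) = -5 - N (z(J, N) = -3 + (N*(-1) - 2) = -3 + (-N - 2) = -3 + (-2 - N) = -5 - N)
S(m, t) = 0 (S(m, t) = (3 - 3)*(-5 - 1*2) = 0*(-5 - 2) = 0*(-7) = 0)
h(R) = 663 + R (h(R) = R + 663 = 663 + R)
h(S(b(-4), -29)) + 4819783 = (663 + 0) + 4819783 = 663 + 4819783 = 4820446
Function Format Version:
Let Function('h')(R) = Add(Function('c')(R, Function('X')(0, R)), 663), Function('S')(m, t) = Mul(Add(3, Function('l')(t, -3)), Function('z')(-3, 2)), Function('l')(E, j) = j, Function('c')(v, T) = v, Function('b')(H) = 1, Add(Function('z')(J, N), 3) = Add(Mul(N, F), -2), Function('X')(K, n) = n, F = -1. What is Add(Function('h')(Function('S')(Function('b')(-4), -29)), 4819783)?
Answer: 4820446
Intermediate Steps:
Function('z')(J, N) = Add(-5, Mul(-1, N)) (Function('z')(J, N) = Add(-3, Add(Mul(N, -1), -2)) = Add(-3, Add(Mul(-1, N), -2)) = Add(-3, Add(-2, Mul(-1, N))) = Add(-5, Mul(-1, N)))
Function('S')(m, t) = 0 (Function('S')(m, t) = Mul(Add(3, -3), Add(-5, Mul(-1, 2))) = Mul(0, Add(-5, -2)) = Mul(0, -7) = 0)
Function('h')(R) = Add(663, R) (Function('h')(R) = Add(R, 663) = Add(663, R))
Add(Function('h')(Function('S')(Function('b')(-4), -29)), 4819783) = Add(Add(663, 0), 4819783) = Add(663, 4819783) = 4820446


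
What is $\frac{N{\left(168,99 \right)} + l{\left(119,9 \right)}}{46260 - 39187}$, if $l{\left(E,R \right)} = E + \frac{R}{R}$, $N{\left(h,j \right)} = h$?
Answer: $\frac{288}{7073} \approx 0.040718$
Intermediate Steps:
$l{\left(E,R \right)} = 1 + E$ ($l{\left(E,R \right)} = E + 1 = 1 + E$)
$\frac{N{\left(168,99 \right)} + l{\left(119,9 \right)}}{46260 - 39187} = \frac{168 + \left(1 + 119\right)}{46260 - 39187} = \frac{168 + 120}{7073} = 288 \cdot \frac{1}{7073} = \frac{288}{7073}$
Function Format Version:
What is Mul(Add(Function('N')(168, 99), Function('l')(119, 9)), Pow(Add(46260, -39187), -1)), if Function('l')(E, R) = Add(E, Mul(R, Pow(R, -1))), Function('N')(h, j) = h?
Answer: Rational(288, 7073) ≈ 0.040718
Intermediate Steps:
Function('l')(E, R) = Add(1, E) (Function('l')(E, R) = Add(E, 1) = Add(1, E))
Mul(Add(Function('N')(168, 99), Function('l')(119, 9)), Pow(Add(46260, -39187), -1)) = Mul(Add(168, Add(1, 119)), Pow(Add(46260, -39187), -1)) = Mul(Add(168, 120), Pow(7073, -1)) = Mul(288, Rational(1, 7073)) = Rational(288, 7073)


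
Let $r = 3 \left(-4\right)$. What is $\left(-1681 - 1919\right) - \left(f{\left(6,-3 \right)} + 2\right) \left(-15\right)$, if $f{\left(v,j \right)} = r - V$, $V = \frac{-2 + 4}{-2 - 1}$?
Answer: $-3740$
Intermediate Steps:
$V = - \frac{2}{3}$ ($V = \frac{2}{-3} = 2 \left(- \frac{1}{3}\right) = - \frac{2}{3} \approx -0.66667$)
$r = -12$
$f{\left(v,j \right)} = - \frac{34}{3}$ ($f{\left(v,j \right)} = -12 - - \frac{2}{3} = -12 + \frac{2}{3} = - \frac{34}{3}$)
$\left(-1681 - 1919\right) - \left(f{\left(6,-3 \right)} + 2\right) \left(-15\right) = \left(-1681 - 1919\right) - \left(- \frac{34}{3} + 2\right) \left(-15\right) = -3600 - \left(- \frac{28}{3}\right) \left(-15\right) = -3600 - 140 = -3740$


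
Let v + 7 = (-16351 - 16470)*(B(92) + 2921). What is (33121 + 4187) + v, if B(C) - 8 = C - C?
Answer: -96095408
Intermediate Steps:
B(C) = 8 (B(C) = 8 + (C - C) = 8 + 0 = 8)
v = -96132716 (v = -7 + (-16351 - 16470)*(8 + 2921) = -7 - 32821*2929 = -7 - 96132709 = -96132716)
(33121 + 4187) + v = (33121 + 4187) - 96132716 = 37308 - 96132716 = -96095408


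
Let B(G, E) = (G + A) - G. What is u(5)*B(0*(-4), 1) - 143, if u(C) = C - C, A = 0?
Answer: -143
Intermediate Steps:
B(G, E) = 0 (B(G, E) = (G + 0) - G = G - G = 0)
u(C) = 0
u(5)*B(0*(-4), 1) - 143 = 0*0 - 143 = 0 - 143 = -143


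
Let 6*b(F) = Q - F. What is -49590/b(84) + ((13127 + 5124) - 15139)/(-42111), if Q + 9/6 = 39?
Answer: 8353041488/1305441 ≈ 6398.6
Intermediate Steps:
Q = 75/2 (Q = -3/2 + 39 = 75/2 ≈ 37.500)
b(F) = 25/4 - F/6 (b(F) = (75/2 - F)/6 = 25/4 - F/6)
-49590/b(84) + ((13127 + 5124) - 15139)/(-42111) = -49590/(25/4 - ⅙*84) + ((13127 + 5124) - 15139)/(-42111) = -49590/(25/4 - 14) + (18251 - 15139)*(-1/42111) = -49590/(-31/4) + 3112*(-1/42111) = -49590*(-4/31) - 3112/42111 = 198360/31 - 3112/42111 = 8353041488/1305441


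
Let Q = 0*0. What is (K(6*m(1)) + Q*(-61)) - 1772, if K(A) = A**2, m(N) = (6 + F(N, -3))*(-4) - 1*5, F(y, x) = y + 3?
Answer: 71128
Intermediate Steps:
F(y, x) = 3 + y
m(N) = -41 - 4*N (m(N) = (6 + (3 + N))*(-4) - 1*5 = (9 + N)*(-4) - 5 = (-36 - 4*N) - 5 = -41 - 4*N)
Q = 0
(K(6*m(1)) + Q*(-61)) - 1772 = ((6*(-41 - 4*1))**2 + 0*(-61)) - 1772 = ((6*(-41 - 4))**2 + 0) - 1772 = ((6*(-45))**2 + 0) - 1772 = ((-270)**2 + 0) - 1772 = (72900 + 0) - 1772 = 72900 - 1772 = 71128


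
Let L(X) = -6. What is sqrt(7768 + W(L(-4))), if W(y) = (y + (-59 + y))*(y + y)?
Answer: 2*sqrt(2155) ≈ 92.844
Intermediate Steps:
W(y) = 2*y*(-59 + 2*y) (W(y) = (-59 + 2*y)*(2*y) = 2*y*(-59 + 2*y))
sqrt(7768 + W(L(-4))) = sqrt(7768 + 2*(-6)*(-59 + 2*(-6))) = sqrt(7768 + 2*(-6)*(-59 - 12)) = sqrt(7768 + 2*(-6)*(-71)) = sqrt(7768 + 852) = sqrt(8620) = 2*sqrt(2155)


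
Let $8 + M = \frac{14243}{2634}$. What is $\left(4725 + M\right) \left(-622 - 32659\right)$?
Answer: $- \frac{413976401701}{2634} \approx -1.5717 \cdot 10^{8}$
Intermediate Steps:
$M = - \frac{6829}{2634}$ ($M = -8 + \frac{14243}{2634} = - \frac{6829}{2634} \approx -2.5926$)
$\left(4725 + M\right) \left(-622 - 32659\right) = \left(4725 - \frac{6829}{2634}\right) \left(-622 - 32659\right) = \frac{12438821}{2634} \left(-33281\right) = - \frac{413976401701}{2634}$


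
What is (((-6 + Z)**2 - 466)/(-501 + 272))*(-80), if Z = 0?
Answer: -34400/229 ≈ -150.22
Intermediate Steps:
(((-6 + Z)**2 - 466)/(-501 + 272))*(-80) = (((-6 + 0)**2 - 466)/(-501 + 272))*(-80) = (((-6)**2 - 466)/(-229))*(-80) = ((36 - 466)*(-1/229))*(-80) = -430*(-1/229)*(-80) = (430/229)*(-80) = -34400/229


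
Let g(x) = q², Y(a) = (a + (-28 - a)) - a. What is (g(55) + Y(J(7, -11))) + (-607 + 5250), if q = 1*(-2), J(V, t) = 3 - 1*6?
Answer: 4622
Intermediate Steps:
J(V, t) = -3 (J(V, t) = 3 - 6 = -3)
Y(a) = -28 - a
q = -2
g(x) = 4 (g(x) = (-2)² = 4)
(g(55) + Y(J(7, -11))) + (-607 + 5250) = (4 + (-28 - 1*(-3))) + (-607 + 5250) = (4 + (-28 + 3)) + 4643 = (4 - 25) + 4643 = -21 + 4643 = 4622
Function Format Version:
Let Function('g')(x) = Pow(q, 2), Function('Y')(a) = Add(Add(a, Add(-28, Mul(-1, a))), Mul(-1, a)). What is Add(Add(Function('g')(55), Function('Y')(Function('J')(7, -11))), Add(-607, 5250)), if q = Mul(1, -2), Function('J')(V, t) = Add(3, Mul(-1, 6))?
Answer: 4622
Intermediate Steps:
Function('J')(V, t) = -3 (Function('J')(V, t) = Add(3, -6) = -3)
Function('Y')(a) = Add(-28, Mul(-1, a))
q = -2
Function('g')(x) = 4 (Function('g')(x) = Pow(-2, 2) = 4)
Add(Add(Function('g')(55), Function('Y')(Function('J')(7, -11))), Add(-607, 5250)) = Add(Add(4, Add(-28, Mul(-1, -3))), Add(-607, 5250)) = Add(Add(4, Add(-28, 3)), 4643) = Add(Add(4, -25), 4643) = Add(-21, 4643) = 4622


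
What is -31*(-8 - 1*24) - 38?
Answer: 954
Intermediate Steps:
-31*(-8 - 1*24) - 38 = -31*(-8 - 24) - 38 = -31*(-32) - 38 = 992 - 38 = 954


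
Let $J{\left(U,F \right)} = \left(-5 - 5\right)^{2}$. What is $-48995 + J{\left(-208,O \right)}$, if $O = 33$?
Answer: $-48895$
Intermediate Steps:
$J{\left(U,F \right)} = 100$ ($J{\left(U,F \right)} = \left(-10\right)^{2} = 100$)
$-48995 + J{\left(-208,O \right)} = -48995 + 100 = -48895$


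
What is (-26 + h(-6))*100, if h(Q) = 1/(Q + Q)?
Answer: -7825/3 ≈ -2608.3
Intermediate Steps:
h(Q) = 1/(2*Q)
(-26 + h(-6))*100 = (-26 + (½)/(-6))*100 = (-26 + (½)*(-⅙))*100 = (-26 - 1/12)*100 = -313/12*100 = -7825/3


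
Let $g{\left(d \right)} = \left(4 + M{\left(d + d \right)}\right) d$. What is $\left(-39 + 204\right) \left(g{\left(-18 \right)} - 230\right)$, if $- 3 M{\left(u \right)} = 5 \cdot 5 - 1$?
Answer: $-26070$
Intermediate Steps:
$M{\left(u \right)} = -8$ ($M{\left(u \right)} = - \frac{5 \cdot 5 - 1}{3} = - \frac{25 - 1}{3} = \left(- \frac{1}{3}\right) 24 = -8$)
$g{\left(d \right)} = - 4 d$ ($g{\left(d \right)} = \left(4 - 8\right) d = - 4 d$)
$\left(-39 + 204\right) \left(g{\left(-18 \right)} - 230\right) = \left(-39 + 204\right) \left(\left(-4\right) \left(-18\right) - 230\right) = 165 \left(72 - 230\right) = 165 \left(-158\right) = -26070$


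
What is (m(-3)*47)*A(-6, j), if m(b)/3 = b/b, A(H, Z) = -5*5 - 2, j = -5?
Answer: -3807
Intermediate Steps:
A(H, Z) = -27 (A(H, Z) = -25 - 2 = -27)
m(b) = 3 (m(b) = 3*(b/b) = 3*1 = 3)
(m(-3)*47)*A(-6, j) = (3*47)*(-27) = 141*(-27) = -3807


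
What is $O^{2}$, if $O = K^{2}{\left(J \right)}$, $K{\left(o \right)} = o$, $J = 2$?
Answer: $16$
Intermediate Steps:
$O = 4$ ($O = 2^{2} = 4$)
$O^{2} = 4^{2} = 16$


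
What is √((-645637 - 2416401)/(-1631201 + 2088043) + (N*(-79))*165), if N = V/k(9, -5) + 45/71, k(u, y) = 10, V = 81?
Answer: I*√119781220002235277390/32435782 ≈ 337.42*I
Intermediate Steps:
N = 6201/710 (N = 81/10 + 45/71 = 6201/710 ≈ 8.7338)
√((-645637 - 2416401)/(-1631201 + 2088043) + (N*(-79))*165) = √((-645637 - 2416401)/(-1631201 + 2088043) + ((6201/710)*(-79))*165) = √(-3062038/456842 - 489879/710*165) = √(-3062038*1/456842 - 16166007/142) = √(-1531019/228421 - 16166007/142) = √(-3692872889645/32435782) = I*√119781220002235277390/32435782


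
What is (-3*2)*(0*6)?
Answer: 0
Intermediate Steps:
(-3*2)*(0*6) = -6*0 = 0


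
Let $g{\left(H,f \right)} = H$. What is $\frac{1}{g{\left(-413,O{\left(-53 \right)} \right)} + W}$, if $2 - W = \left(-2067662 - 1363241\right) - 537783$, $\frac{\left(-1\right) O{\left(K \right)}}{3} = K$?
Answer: $\frac{1}{3968275} \approx 2.52 \cdot 10^{-7}$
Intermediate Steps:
$O{\left(K \right)} = - 3 K$
$W = 3968688$ ($W = 2 - \left(\left(-2067662 - 1363241\right) - 537783\right) = 2 - \left(-3430903 - 537783\right) = 2 - -3968686 = 2 + 3968686 = 3968688$)
$\frac{1}{g{\left(-413,O{\left(-53 \right)} \right)} + W} = \frac{1}{-413 + 3968688} = \frac{1}{3968275}$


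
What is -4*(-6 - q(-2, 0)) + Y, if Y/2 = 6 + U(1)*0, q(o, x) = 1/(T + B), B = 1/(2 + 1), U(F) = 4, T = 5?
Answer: 147/4 ≈ 36.750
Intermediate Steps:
B = 1/3 ≈ 0.33333
q(o, x) = 3/16 (q(o, x) = 1/(5 + 1/3) = 1/(16/3) = 3/16)
Y = 12 (Y = 2*(6 + 4*0) = 2*(6 + 0) = 2*6 = 12)
-4*(-6 - q(-2, 0)) + Y = -4*(-6 - 1*3/16) + 12 = -4*(-6 - 3/16) + 12 = -4*(-99/16) + 12 = 99/4 + 12 = 147/4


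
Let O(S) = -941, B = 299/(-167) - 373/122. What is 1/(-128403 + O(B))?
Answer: -1/129344 ≈ -7.7313e-6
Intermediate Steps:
B = -98769/20374 (B = 299*(-1/167) - 373*1/122 = -299/167 - 373/122 = -98769/20374 ≈ -4.8478)
1/(-128403 + O(B)) = 1/(-128403 - 941) = 1/(-129344) = -1/129344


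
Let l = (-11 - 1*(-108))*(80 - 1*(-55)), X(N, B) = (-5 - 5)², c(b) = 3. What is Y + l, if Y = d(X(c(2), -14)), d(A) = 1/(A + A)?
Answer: 2619001/200 ≈ 13095.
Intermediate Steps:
X(N, B) = 100 (X(N, B) = (-10)² = 100)
d(A) = 1/(2*A)
l = 13095 (l = (-11 + 108)*(80 + 55) = 97*135 = 13095)
Y = 1/200 (Y = (½)/100 = (½)*(1/100) = 1/200 ≈ 0.0050000)
Y + l = 1/200 + 13095 = 2619001/200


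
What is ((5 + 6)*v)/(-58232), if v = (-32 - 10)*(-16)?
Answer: -924/7279 ≈ -0.12694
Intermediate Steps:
v = 672 (v = -42*(-16) = 672)
((5 + 6)*v)/(-58232) = ((5 + 6)*672)/(-58232) = (11*672)*(-1/58232) = 7392*(-1/58232) = -924/7279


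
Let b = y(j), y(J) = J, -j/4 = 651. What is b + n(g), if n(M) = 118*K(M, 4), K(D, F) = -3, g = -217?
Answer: -2958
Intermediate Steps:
j = -2604 (j = -4*651 = -2604)
n(M) = -354 (n(M) = 118*(-3) = -354)
b = -2604
b + n(g) = -2604 - 354 = -2958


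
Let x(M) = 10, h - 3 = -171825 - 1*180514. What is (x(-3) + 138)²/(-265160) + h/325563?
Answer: -1795652602/1541540805 ≈ -1.1648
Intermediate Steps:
h = -352336 (h = 3 + (-171825 - 1*180514) = 3 + (-171825 - 180514) = 3 - 352339 = -352336)
(x(-3) + 138)²/(-265160) + h/325563 = (10 + 138)²/(-265160) - 352336/325563 = 148²*(-1/265160) - 352336*1/325563 = 21904*(-1/265160) - 352336/325563 = -2738/33145 - 352336/325563 = -1795652602/1541540805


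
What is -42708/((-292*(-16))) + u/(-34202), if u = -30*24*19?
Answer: -174598257/19973968 ≈ -8.7413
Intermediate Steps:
u = -13680 (u = -720*19 = -13680)
-42708/((-292*(-16))) + u/(-34202) = -42708/((-292*(-16))) - 13680/(-34202) = -42708/4672 - 13680*(-1/34202) = -42708*1/4672 + 6840/17101 = -10677/1168 + 6840/17101 = -174598257/19973968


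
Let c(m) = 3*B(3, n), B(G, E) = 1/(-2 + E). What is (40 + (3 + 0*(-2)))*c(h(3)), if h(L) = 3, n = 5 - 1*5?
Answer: -129/2 ≈ -64.500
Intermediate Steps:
n = 0 (n = 5 - 5 = 0)
c(m) = -3/2 (c(m) = 3/(-2 + 0) = 3/(-2) = 3*(-½) = -3/2)
(40 + (3 + 0*(-2)))*c(h(3)) = (40 + (3 + 0*(-2)))*(-3/2) = (40 + (3 + 0))*(-3/2) = (40 + 3)*(-3/2) = 43*(-3/2) = -129/2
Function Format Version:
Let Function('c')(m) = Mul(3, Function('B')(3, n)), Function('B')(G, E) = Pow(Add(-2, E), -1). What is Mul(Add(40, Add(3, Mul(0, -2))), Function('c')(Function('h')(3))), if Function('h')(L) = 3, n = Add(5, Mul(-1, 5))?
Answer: Rational(-129, 2) ≈ -64.500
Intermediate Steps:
n = 0 (n = Add(5, -5) = 0)
Function('c')(m) = Rational(-3, 2) (Function('c')(m) = Mul(3, Pow(Add(-2, 0), -1)) = Mul(3, Pow(-2, -1)) = Mul(3, Rational(-1, 2)) = Rational(-3, 2))
Mul(Add(40, Add(3, Mul(0, -2))), Function('c')(Function('h')(3))) = Mul(Add(40, Add(3, Mul(0, -2))), Rational(-3, 2)) = Mul(Add(40, Add(3, 0)), Rational(-3, 2)) = Mul(Add(40, 3), Rational(-3, 2)) = Mul(43, Rational(-3, 2)) = Rational(-129, 2)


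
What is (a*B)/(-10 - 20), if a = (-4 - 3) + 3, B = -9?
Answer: -6/5 ≈ -1.2000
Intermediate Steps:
a = -4 (a = -7 + 3 = -4)
(a*B)/(-10 - 20) = (-4*(-9))/(-10 - 20) = 36/(-30) = 36*(-1/30) = -6/5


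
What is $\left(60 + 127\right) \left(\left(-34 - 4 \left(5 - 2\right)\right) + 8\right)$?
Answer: $-7106$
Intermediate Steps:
$\left(60 + 127\right) \left(\left(-34 - 4 \left(5 - 2\right)\right) + 8\right) = 187 \left(\left(-34 - 12\right) + 8\right) = 187 \left(-46 + 8\right) = 187 \left(-38\right) = -7106$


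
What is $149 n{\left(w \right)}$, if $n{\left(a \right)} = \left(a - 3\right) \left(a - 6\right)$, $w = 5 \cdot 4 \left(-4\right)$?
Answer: $1063562$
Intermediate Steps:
$w = -80$ ($w = 20 \left(-4\right) = -80$)
$n{\left(a \right)} = \left(-6 + a\right) \left(-3 + a\right)$ ($n{\left(a \right)} = \left(-3 + a\right) \left(-6 + a\right) = \left(-6 + a\right) \left(-3 + a\right)$)
$149 n{\left(w \right)} = 149 \left(18 + \left(-80\right)^{2} - -720\right) = 149 \left(18 + 6400 + 720\right) = 149 \cdot 7138 = 1063562$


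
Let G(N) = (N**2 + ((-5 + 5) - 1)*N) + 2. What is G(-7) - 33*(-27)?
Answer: 949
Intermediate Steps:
G(N) = 2 + N**2 - N (G(N) = (N**2 + (0 - 1)*N) + 2 = (N**2 - N) + 2 = 2 + N**2 - N)
G(-7) - 33*(-27) = (2 + (-7)**2 - 1*(-7)) - 33*(-27) = (2 + 49 + 7) + 891 = 58 + 891 = 949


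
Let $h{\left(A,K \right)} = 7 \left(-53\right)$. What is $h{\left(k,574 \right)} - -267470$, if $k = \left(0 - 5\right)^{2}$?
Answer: $267099$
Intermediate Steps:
$k = 25$ ($k = \left(-5\right)^{2} = 25$)
$h{\left(A,K \right)} = -371$
$h{\left(k,574 \right)} - -267470 = -371 - -267470 = -371 + 267470 = 267099$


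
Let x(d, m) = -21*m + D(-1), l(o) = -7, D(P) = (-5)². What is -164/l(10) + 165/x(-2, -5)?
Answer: 4495/182 ≈ 24.698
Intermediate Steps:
D(P) = 25
x(d, m) = 25 - 21*m (x(d, m) = -21*m + 25 = 25 - 21*m)
-164/l(10) + 165/x(-2, -5) = -164/(-7) + 165/(25 - 21*(-5)) = -164*(-⅐) + 165/(25 + 105) = 164/7 + 165/130 = 164/7 + 165*(1/130) = 164/7 + 33/26 = 4495/182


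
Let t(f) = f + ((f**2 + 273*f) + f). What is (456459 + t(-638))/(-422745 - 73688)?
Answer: -688053/496433 ≈ -1.3860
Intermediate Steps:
t(f) = f**2 + 275*f (t(f) = f + (f**2 + 274*f) = f**2 + 275*f)
(456459 + t(-638))/(-422745 - 73688) = (456459 - 638*(275 - 638))/(-422745 - 73688) = (456459 - 638*(-363))/(-496433) = (456459 + 231594)*(-1/496433) = 688053*(-1/496433) = -688053/496433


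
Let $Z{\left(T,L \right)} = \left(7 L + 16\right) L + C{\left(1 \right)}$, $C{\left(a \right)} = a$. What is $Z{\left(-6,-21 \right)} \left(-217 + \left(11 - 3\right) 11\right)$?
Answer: $-355008$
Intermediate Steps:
$Z{\left(T,L \right)} = 1 + L \left(16 + 7 L\right)$ ($Z{\left(T,L \right)} = \left(7 L + 16\right) L + 1 = \left(16 + 7 L\right) L + 1 = L \left(16 + 7 L\right) + 1 = 1 + L \left(16 + 7 L\right)$)
$Z{\left(-6,-21 \right)} \left(-217 + \left(11 - 3\right) 11\right) = \left(1 + 7 \left(-21\right)^{2} + 16 \left(-21\right)\right) \left(-217 + \left(11 - 3\right) 11\right) = \left(1 + 7 \cdot 441 - 336\right) \left(-217 + 8 \cdot 11\right) = \left(1 + 3087 - 336\right) \left(-217 + 88\right) = 2752 \left(-129\right) = -355008$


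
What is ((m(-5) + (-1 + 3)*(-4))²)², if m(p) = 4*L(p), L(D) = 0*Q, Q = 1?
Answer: 4096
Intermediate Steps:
L(D) = 0 (L(D) = 0*1 = 0)
m(p) = 0 (m(p) = 4*0 = 0)
((m(-5) + (-1 + 3)*(-4))²)² = ((0 + (-1 + 3)*(-4))²)² = ((0 + 2*(-4))²)² = ((0 - 8)²)² = ((-8)²)² = 64² = 4096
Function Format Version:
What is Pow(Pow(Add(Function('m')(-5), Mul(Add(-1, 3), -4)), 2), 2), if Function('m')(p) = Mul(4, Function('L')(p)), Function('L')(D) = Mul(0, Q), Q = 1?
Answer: 4096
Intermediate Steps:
Function('L')(D) = 0 (Function('L')(D) = Mul(0, 1) = 0)
Function('m')(p) = 0 (Function('m')(p) = Mul(4, 0) = 0)
Pow(Pow(Add(Function('m')(-5), Mul(Add(-1, 3), -4)), 2), 2) = Pow(Pow(Add(0, Mul(Add(-1, 3), -4)), 2), 2) = Pow(Pow(Add(0, Mul(2, -4)), 2), 2) = Pow(Pow(Add(0, -8), 2), 2) = Pow(Pow(-8, 2), 2) = Pow(64, 2) = 4096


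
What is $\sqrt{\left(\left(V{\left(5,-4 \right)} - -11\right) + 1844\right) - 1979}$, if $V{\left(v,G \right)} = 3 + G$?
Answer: $5 i \sqrt{5} \approx 11.18 i$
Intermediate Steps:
$\sqrt{\left(\left(V{\left(5,-4 \right)} - -11\right) + 1844\right) - 1979} = \sqrt{\left(\left(\left(3 - 4\right) - -11\right) + 1844\right) - 1979} = \sqrt{\left(\left(-1 + 11\right) + 1844\right) - 1979} = \sqrt{\left(10 + 1844\right) - 1979} = \sqrt{1854 - 1979} = \sqrt{-125} = 5 i \sqrt{5}$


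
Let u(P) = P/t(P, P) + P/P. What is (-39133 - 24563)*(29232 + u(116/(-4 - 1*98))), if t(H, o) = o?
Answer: -1862088864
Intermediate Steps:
u(P) = 2 (u(P) = P/P + P/P = 1 + 1 = 2)
(-39133 - 24563)*(29232 + u(116/(-4 - 1*98))) = (-39133 - 24563)*(29232 + 2) = -63696*29234 = -1862088864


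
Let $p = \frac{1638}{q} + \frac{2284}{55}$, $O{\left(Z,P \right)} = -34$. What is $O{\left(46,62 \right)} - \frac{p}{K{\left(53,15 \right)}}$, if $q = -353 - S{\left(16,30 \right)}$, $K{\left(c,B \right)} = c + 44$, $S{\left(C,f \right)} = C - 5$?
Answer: $- \frac{366853}{10670} \approx -34.382$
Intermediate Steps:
$S{\left(C,f \right)} = -5 + C$
$K{\left(c,B \right)} = 44 + c$
$q = -364$ ($q = -353 - \left(-5 + 16\right) = -353 - 11 = -364$)
$p = \frac{4073}{110}$ ($p = \frac{1638}{-364} + \frac{2284}{55} = 1638 \left(- \frac{1}{364}\right) + 2284 \cdot \frac{1}{55} = - \frac{9}{2} + \frac{2284}{55} = \frac{4073}{110} \approx 37.027$)
$O{\left(46,62 \right)} - \frac{p}{K{\left(53,15 \right)}} = -34 - \frac{4073}{110 \left(44 + 53\right)} = -34 - \frac{4073}{110 \cdot 97} = -34 - \frac{4073}{110} \cdot \frac{1}{97} = -34 - \frac{4073}{10670} = - \frac{366853}{10670}$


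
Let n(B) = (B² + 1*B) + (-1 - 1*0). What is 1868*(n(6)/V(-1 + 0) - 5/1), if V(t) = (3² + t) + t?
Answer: 11208/7 ≈ 1601.1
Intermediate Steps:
n(B) = -1 + B + B² (n(B) = (B² + B) + (-1 + 0) = (B + B²) - 1 = -1 + B + B²)
V(t) = 9 + 2*t (V(t) = (9 + t) + t = 9 + 2*t)
1868*(n(6)/V(-1 + 0) - 5/1) = 1868*((-1 + 6 + 6²)/(9 + 2*(-1 + 0)) - 5/1) = 1868*((-1 + 6 + 36)/(9 + 2*(-1)) - 5*1) = 1868*(41/(9 - 2) - 5) = 1868*(41/7 - 5) = 1868*(6/7) = 11208/7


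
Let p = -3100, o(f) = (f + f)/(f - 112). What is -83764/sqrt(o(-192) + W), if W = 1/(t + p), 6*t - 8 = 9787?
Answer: -41882*sqrt(3925967530)/35201 ≈ -74550.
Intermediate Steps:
t = 3265/2 (t = 4/3 + (1/6)*9787 = 4/3 + 9787/6 = 3265/2 ≈ 1632.5)
o(f) = 2*f/(-112 + f) (o(f) = (2*f)/(-112 + f) = 2*f/(-112 + f))
W = -2/2935 (W = 1/(3265/2 - 3100) = 1/(-2935/2) = -2/2935 ≈ -0.00068143)
-83764/sqrt(o(-192) + W) = -83764/sqrt(2*(-192)/(-112 - 192) - 2/2935) = -83764/sqrt(2*(-192)/(-304) - 2/2935) = -83764/sqrt(2*(-192)*(-1/304) - 2/2935) = -83764/sqrt(24/19 - 2/2935) = -83764*sqrt(3925967530)/70402 = -41882*sqrt(3925967530)/35201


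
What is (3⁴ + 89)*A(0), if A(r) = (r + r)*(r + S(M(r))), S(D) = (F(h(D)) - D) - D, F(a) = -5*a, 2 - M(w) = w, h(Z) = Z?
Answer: 0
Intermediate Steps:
M(w) = 2 - w
S(D) = -7*D (S(D) = (-5*D - D) - D = -6*D - D = -7*D)
A(r) = 2*r*(-14 + 8*r) (A(r) = (r + r)*(r - 7*(2 - r)) = (2*r)*(r + (-14 + 7*r)) = (2*r)*(-14 + 8*r) = 2*r*(-14 + 8*r))
(3⁴ + 89)*A(0) = (3⁴ + 89)*(4*0*(-7 + 4*0)) = (81 + 89)*(4*0*(-7 + 0)) = 170*(4*0*(-7)) = 170*0 = 0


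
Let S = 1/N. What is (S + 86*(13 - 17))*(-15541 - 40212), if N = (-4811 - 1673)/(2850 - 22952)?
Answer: 61618048341/3242 ≈ 1.9006e+7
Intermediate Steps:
N = 3242/10051 (N = -6484/(-20102) = -6484*(-1/20102) = 3242/10051 ≈ 0.32256)
S = 10051/3242 (S = 1/(3242/10051) = 10051/3242 ≈ 3.1002)
(S + 86*(13 - 17))*(-15541 - 40212) = (10051/3242 + 86*(13 - 17))*(-15541 - 40212) = (10051/3242 + 86*(-4))*(-55753) = (10051/3242 - 344)*(-55753) = -1105197/3242*(-55753) = 61618048341/3242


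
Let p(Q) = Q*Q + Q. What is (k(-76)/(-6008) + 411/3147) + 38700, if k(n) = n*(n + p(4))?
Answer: 30487366119/787799 ≈ 38699.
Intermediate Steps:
p(Q) = Q + Q**2 (p(Q) = Q**2 + Q = Q + Q**2)
k(n) = n*(20 + n) (k(n) = n*(n + 4*(1 + 4)) = n*(n + 4*5) = n*(n + 20) = n*(20 + n))
(k(-76)/(-6008) + 411/3147) + 38700 = (-76*(20 - 76)/(-6008) + 411/3147) + 38700 = (-76*(-56)*(-1/6008) + 411*(1/3147)) + 38700 = (4256*(-1/6008) + 137/1049) + 38700 = (-532/751 + 137/1049) + 38700 = -455181/787799 + 38700 = 30487366119/787799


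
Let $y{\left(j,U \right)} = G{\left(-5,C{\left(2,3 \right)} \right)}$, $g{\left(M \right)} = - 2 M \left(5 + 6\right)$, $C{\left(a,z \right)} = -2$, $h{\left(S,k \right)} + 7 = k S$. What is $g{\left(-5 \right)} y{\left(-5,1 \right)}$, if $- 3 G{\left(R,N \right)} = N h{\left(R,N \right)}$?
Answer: $220$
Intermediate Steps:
$h{\left(S,k \right)} = -7 + S k$ ($h{\left(S,k \right)} = -7 + k S = -7 + S k$)
$g{\left(M \right)} = - 22 M$ ($g{\left(M \right)} = - 2 M 11 = - 22 M$)
$G{\left(R,N \right)} = - \frac{N \left(-7 + N R\right)}{3}$ ($G{\left(R,N \right)} = - \frac{N \left(-7 + R N\right)}{3} = - \frac{N \left(-7 + N R\right)}{3}$)
$y{\left(j,U \right)} = 2$ ($y{\left(j,U \right)} = \frac{1}{3} \left(-2\right) \left(7 - \left(-2\right) \left(-5\right)\right) = \frac{1}{3} \left(-2\right) \left(7 - 10\right) = \frac{1}{3} \left(-2\right) \left(-3\right) = 2$)
$g{\left(-5 \right)} y{\left(-5,1 \right)} = \left(-22\right) \left(-5\right) 2 = 110 \cdot 2 = 220$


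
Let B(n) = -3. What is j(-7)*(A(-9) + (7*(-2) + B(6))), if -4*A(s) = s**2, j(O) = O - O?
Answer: 0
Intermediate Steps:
j(O) = 0
A(s) = -s**2/4
j(-7)*(A(-9) + (7*(-2) + B(6))) = 0*(-1/4*(-9)**2 + (7*(-2) - 3)) = 0*(-1/4*81 + (-14 - 3)) = 0*(-81/4 - 17) = 0*(-149/4) = 0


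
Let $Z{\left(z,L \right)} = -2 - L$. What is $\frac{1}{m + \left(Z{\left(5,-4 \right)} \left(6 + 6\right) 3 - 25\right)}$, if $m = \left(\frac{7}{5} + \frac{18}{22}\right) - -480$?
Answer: $\frac{55}{29107} \approx 0.0018896$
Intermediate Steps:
$m = \frac{26522}{55}$ ($m = \left(7 \cdot \frac{1}{5} + 18 \cdot \frac{1}{22}\right) + 480 = \left(\frac{7}{5} + \frac{9}{11}\right) + 480 = \frac{122}{55} + 480 = \frac{26522}{55} \approx 482.22$)
$\frac{1}{m + \left(Z{\left(5,-4 \right)} \left(6 + 6\right) 3 - 25\right)} = \frac{1}{\frac{26522}{55} - \left(25 - \left(-2 - -4\right) \left(6 + 6\right) 3\right)} = \frac{1}{\frac{26522}{55} - \left(25 - \left(-2 + 4\right) 12 \cdot 3\right)} = \frac{1}{\frac{26522}{55} + \left(2 \cdot 36 - 25\right)} = \frac{1}{\frac{26522}{55} + \left(72 - 25\right)} = \frac{1}{\frac{26522}{55} + 47} = \frac{1}{\frac{29107}{55}} = \frac{55}{29107}$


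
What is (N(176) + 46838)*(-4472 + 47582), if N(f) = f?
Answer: 2026773540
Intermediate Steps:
(N(176) + 46838)*(-4472 + 47582) = (176 + 46838)*(-4472 + 47582) = 47014*43110 = 2026773540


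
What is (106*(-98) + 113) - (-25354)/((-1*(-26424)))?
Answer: -135740623/13212 ≈ -10274.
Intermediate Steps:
(106*(-98) + 113) - (-25354)/((-1*(-26424))) = (-10388 + 113) - (-25354)/26424 = -10275 - (-25354)/26424 = -10275 - 1*(-12677/13212) = -10275 + 12677/13212 = -135740623/13212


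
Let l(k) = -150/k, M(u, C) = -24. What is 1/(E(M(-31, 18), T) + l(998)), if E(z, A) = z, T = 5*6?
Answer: -499/12051 ≈ -0.041407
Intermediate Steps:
T = 30
1/(E(M(-31, 18), T) + l(998)) = 1/(-24 - 150/998) = 1/(-24 - 150*1/998) = 1/(-24 - 75/499) = 1/(-12051/499) = -499/12051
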